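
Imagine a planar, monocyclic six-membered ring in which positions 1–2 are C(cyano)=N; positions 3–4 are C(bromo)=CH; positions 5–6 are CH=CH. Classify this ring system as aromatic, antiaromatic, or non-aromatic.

Check conjugation: the double-bond atoms are sp², each contributing one p electron; each =N– nitrogen is pyridine-type (lone pair in the sp² plane, one electron in the p orbital) — every position has a p orbital, so the cyclic π system is continuous.
Adding the contributions, 3 × 2 = 6 from the 3 double-bond units.
With 6 π electrons (n = 1), the Hückel 4n+2 condition holds.

Aromatic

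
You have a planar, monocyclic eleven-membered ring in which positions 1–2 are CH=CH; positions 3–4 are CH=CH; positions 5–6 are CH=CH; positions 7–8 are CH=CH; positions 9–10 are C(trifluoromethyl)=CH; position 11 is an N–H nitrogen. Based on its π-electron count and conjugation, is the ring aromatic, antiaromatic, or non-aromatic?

Every ring atom contributes a p orbital perpendicular to the ring (every atom in a ring double bond is sp² and brings one electron to the p orbital; the pyrrole-type nitrogen donates its lone pair from the p orbital), so the π system is cyclic and fully conjugated.
π-electron count: 5 × 2 = 10 from the double-bond units + 2 from the NH atom = 12.
A 4n π count (12, n = 3) in a planar conjugated ring means antiaromatic.

Antiaromatic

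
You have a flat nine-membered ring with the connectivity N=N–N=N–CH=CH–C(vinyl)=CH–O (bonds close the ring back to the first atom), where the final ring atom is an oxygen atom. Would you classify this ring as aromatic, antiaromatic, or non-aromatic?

Aromatic

Every ring atom contributes a p orbital perpendicular to the ring (each doubly-bonded ring atom is sp² with one p-orbital electron; each sp² =N– keeps its lone pair in-plane and puts one electron into the π system; the oxygen donates one lone pair from its p orbital), so the π system is cyclic and fully conjugated.
Counting π electrons: 4 × 2 = 8 from the double-bond units + 2 from the O atom = 10.
10 = 4(2) + 2, which satisfies Hückel's 4n+2 rule.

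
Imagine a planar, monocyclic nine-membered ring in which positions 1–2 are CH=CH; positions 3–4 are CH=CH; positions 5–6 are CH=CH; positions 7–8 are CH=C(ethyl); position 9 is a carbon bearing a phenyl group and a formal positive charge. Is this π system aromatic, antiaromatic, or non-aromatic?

Antiaromatic

Check conjugation: each doubly-bonded ring atom is sp² with one p-orbital electron; the carbocation has an empty p orbital — every position has a p orbital, so the cyclic π system is continuous.
Counting π electrons: 4 × 2 = 8 from the double-bond units + 0 from the C(phenyl)(+) atom = 8.
With 8 = 4·2 π electrons, Hückel's rule classifies the planar ring as antiaromatic.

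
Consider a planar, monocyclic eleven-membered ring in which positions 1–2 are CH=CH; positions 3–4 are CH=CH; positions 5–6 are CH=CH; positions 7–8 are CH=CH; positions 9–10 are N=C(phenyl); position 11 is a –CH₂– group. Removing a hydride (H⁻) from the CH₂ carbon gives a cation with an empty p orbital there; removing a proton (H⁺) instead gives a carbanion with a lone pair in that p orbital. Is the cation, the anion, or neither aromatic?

The cation

Both ions have a continuous loop of p orbitals — each ring atom is sp².
Cation: 5 × 2 + 0 = 10 π electrons → 4(2)+2, aromatic.
Anion: 5 × 2 + 2 = 12 π electrons → 4(3), antiaromatic.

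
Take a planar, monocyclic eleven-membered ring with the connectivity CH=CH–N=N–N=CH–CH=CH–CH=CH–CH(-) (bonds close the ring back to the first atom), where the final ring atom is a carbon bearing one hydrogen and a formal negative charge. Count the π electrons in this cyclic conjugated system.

All ring atoms are sp² and supply a p orbital to the ring (every atom in a ring double bond is sp² and brings one electron to the p orbital; each sp² =N– keeps its lone pair in-plane and puts one electron into the π system; the carbanion's lone pair occupies the p orbital); the conjugation is uninterrupted.
Counting π electrons: 5 × 2 = 10 from the double-bond units + 2 from the CH(-) atom = 12.

12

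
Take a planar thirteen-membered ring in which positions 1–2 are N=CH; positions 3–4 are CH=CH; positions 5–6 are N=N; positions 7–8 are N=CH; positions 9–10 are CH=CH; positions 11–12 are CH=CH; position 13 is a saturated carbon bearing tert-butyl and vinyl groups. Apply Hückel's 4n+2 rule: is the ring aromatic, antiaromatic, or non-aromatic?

Non-aromatic

At the C(tert-butyl)(vinyl) position, that saturated carbon is sp³ and has no p orbital in the ring π system; the ring's p-orbital overlap is broken there.
Hückel's rule only applies to fully conjugated rings, so this one is simply non-aromatic.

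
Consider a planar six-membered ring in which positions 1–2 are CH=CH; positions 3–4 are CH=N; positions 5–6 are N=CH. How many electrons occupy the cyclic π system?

Every ring atom contributes a p orbital perpendicular to the ring (each doubly-bonded ring atom is sp² with one p-orbital electron; the doubly-bonded nitrogens are pyridine-type — their lone pairs lie in the ring plane, leaving one electron in the p orbital), so the π system is cyclic and fully conjugated.
Adding the contributions, 3 × 2 = 6 from the 3 double-bond units.

6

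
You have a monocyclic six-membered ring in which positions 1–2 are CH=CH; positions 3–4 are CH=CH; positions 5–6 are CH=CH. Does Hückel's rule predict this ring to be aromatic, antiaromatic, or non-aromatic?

Aromatic

The p orbitals form a continuous loop: the double-bond atoms are sp², each contributing one p electron. The ring is fully conjugated.
Tallying contributions gives 3 × 2 = 6 from the 3 double-bond units.
Since 6 = 4·1 + 2, the ring meets the 4n+2 criterion.
This is benzene.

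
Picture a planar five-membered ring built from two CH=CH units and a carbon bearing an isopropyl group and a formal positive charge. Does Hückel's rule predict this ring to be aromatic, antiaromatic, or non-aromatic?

Every ring atom contributes a p orbital perpendicular to the ring (each doubly-bonded ring atom is sp² with one p-orbital electron; the carbocation has an empty p orbital), so the π system is cyclic and fully conjugated.
Adding the contributions, 2 × 2 = 4 from the double-bond units + 0 from the C(isopropyl)(+) atom = 4.
4 = 4(1); a planar, fully conjugated 4n system is antiaromatic.

Antiaromatic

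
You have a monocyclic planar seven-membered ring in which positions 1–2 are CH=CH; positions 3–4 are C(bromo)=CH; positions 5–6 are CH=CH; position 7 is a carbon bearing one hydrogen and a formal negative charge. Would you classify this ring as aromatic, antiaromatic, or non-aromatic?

Antiaromatic

All ring atoms are sp² and supply a p orbital to the ring (each doubly-bonded ring atom is sp² with one p-orbital electron; the carbanion's lone pair occupies the p orbital); the conjugation is uninterrupted.
π-electron count: 3 × 2 = 6 from the double-bond units + 2 from the CH(-) atom = 8.
8 is a 4n count (n = 2), so the planar conjugated ring is antiaromatic.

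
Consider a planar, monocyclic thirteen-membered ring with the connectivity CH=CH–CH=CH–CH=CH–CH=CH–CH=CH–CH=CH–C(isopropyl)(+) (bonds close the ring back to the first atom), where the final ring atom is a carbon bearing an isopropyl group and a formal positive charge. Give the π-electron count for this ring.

Every ring atom contributes a p orbital perpendicular to the ring (the double-bond atoms are sp², each contributing one p electron; the carbocation has an empty p orbital), so the π system is cyclic and fully conjugated.
Tallying contributions gives 6 × 2 = 12 from the double-bond units + 0 from the C(isopropyl)(+) atom = 12.

12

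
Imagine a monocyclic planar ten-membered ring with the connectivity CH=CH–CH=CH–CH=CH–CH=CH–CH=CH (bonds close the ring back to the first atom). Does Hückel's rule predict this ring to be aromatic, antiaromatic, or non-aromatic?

All ring atoms are sp² and supply a p orbital to the ring (the double-bond atoms are sp², each contributing one p electron); the conjugation is uninterrupted.
Adding the contributions, 5 × 2 = 10 from the 5 double-bond units.
Since 10 = 4·2 + 2, the ring meets the 4n+2 criterion.

Aromatic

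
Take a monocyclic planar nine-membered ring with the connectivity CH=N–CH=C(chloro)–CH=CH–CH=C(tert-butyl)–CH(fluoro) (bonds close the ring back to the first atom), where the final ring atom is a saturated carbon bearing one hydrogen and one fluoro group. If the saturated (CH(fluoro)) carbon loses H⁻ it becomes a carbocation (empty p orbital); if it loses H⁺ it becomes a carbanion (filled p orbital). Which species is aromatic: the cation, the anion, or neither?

The anion

Once that carbon is sp², every ring atom has a p orbital and both ions are fully conjugated.
Cation: 4 × 2 + 0 = 8 π electrons → 4(2), antiaromatic.
Anion: 4 × 2 + 2 = 10 π electrons → 4(2)+2, aromatic.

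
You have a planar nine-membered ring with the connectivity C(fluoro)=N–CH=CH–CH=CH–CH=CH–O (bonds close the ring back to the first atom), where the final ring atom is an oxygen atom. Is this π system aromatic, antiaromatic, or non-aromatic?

Every ring atom contributes a p orbital perpendicular to the ring (each doubly-bonded ring atom is sp² with one p-orbital electron; the doubly-bonded nitrogens are pyridine-type — their lone pairs lie in the ring plane, leaving one electron in the p orbital; the oxygen donates one lone pair from its p orbital), so the π system is cyclic and fully conjugated.
π-electron count: 4 × 2 = 8 from the double-bond units + 2 from the O atom = 10.
Since 10 = 4·2 + 2, the ring meets the 4n+2 criterion.

Aromatic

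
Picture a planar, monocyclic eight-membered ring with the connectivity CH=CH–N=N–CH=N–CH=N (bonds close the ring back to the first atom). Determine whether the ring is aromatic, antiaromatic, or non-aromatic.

Check conjugation: the double-bond atoms are sp², each contributing one p electron; each =N– nitrogen is pyridine-type (lone pair in the sp² plane, one electron in the p orbital) — every position has a p orbital, so the cyclic π system is continuous.
π-electron count: 4 × 2 = 8 from the 4 double-bond units.
8 is a 4n count (n = 2), so the planar conjugated ring is antiaromatic.

Antiaromatic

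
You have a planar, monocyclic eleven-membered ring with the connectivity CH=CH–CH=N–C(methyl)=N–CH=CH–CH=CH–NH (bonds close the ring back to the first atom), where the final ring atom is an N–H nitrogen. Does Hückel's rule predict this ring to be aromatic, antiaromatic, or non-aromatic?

All ring atoms are sp² and supply a p orbital to the ring (every atom in a ring double bond is sp² and brings one electron to the p orbital; each sp² =N– keeps its lone pair in-plane and puts one electron into the π system; the pyrrole-type nitrogen donates its lone pair from the p orbital); the conjugation is uninterrupted.
Tallying contributions gives 5 × 2 = 10 from the double-bond units + 2 from the NH atom = 12.
12 = 4(3); a planar, fully conjugated 4n system is antiaromatic.

Antiaromatic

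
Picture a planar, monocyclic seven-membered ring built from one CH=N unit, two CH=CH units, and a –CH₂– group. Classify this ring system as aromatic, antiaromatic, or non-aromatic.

At the CH2 position, the tetrahedral CH₂ carbon is sp³ and has no p orbital in the ring π system; the ring's p-orbital overlap is broken there.
Broken conjugation rules out both aromaticity and antiaromaticity.

Non-aromatic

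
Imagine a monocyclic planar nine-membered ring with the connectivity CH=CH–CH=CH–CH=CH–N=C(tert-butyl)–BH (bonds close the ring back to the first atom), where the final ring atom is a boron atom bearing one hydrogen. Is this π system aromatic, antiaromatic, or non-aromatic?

Antiaromatic

Check conjugation: every atom in a ring double bond is sp² and brings one electron to the p orbital; each =N– nitrogen is pyridine-type (lone pair in the sp² plane, one electron in the p orbital); the boron has an empty p orbital — every position has a p orbital, so the cyclic π system is continuous.
π-electron count: 4 × 2 = 8 from the double-bond units + 0 from the BH atom = 8.
8 is a 4n count (n = 2), so the planar conjugated ring is antiaromatic.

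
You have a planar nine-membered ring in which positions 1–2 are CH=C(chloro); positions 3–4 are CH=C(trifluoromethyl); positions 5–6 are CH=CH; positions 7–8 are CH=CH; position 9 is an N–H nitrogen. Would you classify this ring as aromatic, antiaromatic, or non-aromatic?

Check conjugation: each doubly-bonded ring atom is sp² with one p-orbital electron; the pyrrole-type nitrogen donates its lone pair from the p orbital — every position has a p orbital, so the cyclic π system is continuous.
Counting π electrons: 4 × 2 = 8 from the double-bond units + 2 from the NH atom = 10.
10 = 4(2) + 2, which satisfies Hückel's 4n+2 rule.

Aromatic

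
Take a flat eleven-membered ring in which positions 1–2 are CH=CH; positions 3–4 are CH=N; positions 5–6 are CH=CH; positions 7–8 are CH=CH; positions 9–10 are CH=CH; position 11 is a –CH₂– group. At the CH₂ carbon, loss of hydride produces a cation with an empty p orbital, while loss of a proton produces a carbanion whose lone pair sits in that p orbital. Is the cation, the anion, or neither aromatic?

The cation

In either ion the ring is fully conjugated: every atom, including the new sp² carbon, supplies a p orbital.
Cation: 5 × 2 + 0 = 10 π electrons → 4(2)+2, aromatic.
Anion: 5 × 2 + 2 = 12 π electrons → 4(3), antiaromatic.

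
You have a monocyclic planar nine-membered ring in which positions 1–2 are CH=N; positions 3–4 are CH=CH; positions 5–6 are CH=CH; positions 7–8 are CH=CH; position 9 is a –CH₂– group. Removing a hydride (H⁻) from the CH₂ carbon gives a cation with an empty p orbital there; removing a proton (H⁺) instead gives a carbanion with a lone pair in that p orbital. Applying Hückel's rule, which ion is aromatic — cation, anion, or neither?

The anion

Once that carbon is sp², every ring atom has a p orbital and both ions are fully conjugated.
Cation: 4 × 2 + 0 = 8 π electrons → 4(2), antiaromatic.
Anion: 4 × 2 + 2 = 10 π electrons → 4(2)+2, aromatic.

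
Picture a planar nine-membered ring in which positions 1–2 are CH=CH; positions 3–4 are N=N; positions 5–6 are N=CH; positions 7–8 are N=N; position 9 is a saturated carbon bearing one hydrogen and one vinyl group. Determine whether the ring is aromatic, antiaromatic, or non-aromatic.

Non-aromatic

Because that saturated carbon is sp³ and has no p orbital in the ring π system at the CH(vinyl) position, the π system cannot extend all the way around the ring.
Hückel's rule only applies to fully conjugated rings, so this one is simply non-aromatic.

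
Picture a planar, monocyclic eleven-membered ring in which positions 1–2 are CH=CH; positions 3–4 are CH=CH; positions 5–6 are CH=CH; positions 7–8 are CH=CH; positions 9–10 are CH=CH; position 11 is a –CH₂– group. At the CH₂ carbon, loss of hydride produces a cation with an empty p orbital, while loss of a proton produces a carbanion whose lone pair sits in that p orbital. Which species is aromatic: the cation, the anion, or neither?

Once that carbon is sp², every ring atom has a p orbital and both ions are fully conjugated.
Cation: 5 × 2 + 0 = 10 π electrons → 4(2)+2, aromatic.
Anion: 5 × 2 + 2 = 12 π electrons → 4(3), antiaromatic.

The cation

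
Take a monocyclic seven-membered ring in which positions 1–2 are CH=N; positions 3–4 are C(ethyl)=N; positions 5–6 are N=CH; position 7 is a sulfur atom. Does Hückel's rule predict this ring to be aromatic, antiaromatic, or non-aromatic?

All ring atoms are sp² and supply a p orbital to the ring (every atom in a ring double bond is sp² and brings one electron to the p orbital; each =N– nitrogen is pyridine-type (lone pair in the sp² plane, one electron in the p orbital); the sulfur donates one lone pair from its p orbital); the conjugation is uninterrupted.
π-electron count: 3 × 2 = 6 from the double-bond units + 2 from the S atom = 8.
A 4n π count (8, n = 2) in a planar conjugated ring means antiaromatic.

Antiaromatic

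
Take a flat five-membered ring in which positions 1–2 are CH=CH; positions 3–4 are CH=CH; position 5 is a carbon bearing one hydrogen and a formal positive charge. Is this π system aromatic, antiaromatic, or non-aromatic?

The p orbitals form a continuous loop: every atom in a ring double bond is sp² and brings one electron to the p orbital; the carbocation has an empty p orbital. The ring is fully conjugated.
Counting π electrons: 2 × 2 = 4 from the double-bond units + 0 from the CH(+) atom = 4.
4 = 4(1); a planar, fully conjugated 4n system is antiaromatic.

Antiaromatic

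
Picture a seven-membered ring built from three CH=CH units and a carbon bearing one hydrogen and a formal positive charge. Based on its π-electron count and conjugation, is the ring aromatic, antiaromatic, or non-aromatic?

Aromatic

Every ring atom contributes a p orbital perpendicular to the ring (each doubly-bonded ring atom is sp² with one p-orbital electron; the carbocation has an empty p orbital), so the π system is cyclic and fully conjugated.
Counting π electrons: 3 × 2 = 6 from the double-bond units + 0 from the CH(+) atom = 6.
6 = 4(1) + 2, which satisfies Hückel's 4n+2 rule.
(This ring is the tropylium cation.)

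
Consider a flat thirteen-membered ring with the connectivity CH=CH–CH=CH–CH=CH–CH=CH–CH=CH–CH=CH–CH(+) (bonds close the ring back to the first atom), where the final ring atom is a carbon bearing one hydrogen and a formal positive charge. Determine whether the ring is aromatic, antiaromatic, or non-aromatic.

Antiaromatic

The p orbitals form a continuous loop: each doubly-bonded ring atom is sp² with one p-orbital electron; the carbocation has an empty p orbital. The ring is fully conjugated.
Tallying contributions gives 6 × 2 = 12 from the double-bond units + 0 from the CH(+) atom = 12.
12 is a 4n count (n = 3), so the planar conjugated ring is antiaromatic.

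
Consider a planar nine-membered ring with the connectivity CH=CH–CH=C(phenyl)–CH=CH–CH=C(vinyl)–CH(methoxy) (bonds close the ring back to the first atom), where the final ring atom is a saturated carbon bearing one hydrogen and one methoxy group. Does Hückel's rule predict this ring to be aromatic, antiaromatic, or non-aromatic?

Non-aromatic

The CH(methoxy) carbon is saturated: that saturated carbon is sp³ and has no p orbital in the ring π system. Conjugation is not continuous around the ring.
Broken conjugation rules out both aromaticity and antiaromaticity.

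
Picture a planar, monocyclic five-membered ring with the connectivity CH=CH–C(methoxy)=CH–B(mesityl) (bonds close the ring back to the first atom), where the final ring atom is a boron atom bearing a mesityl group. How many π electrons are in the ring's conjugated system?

4

All ring atoms are sp² and supply a p orbital to the ring (each doubly-bonded ring atom is sp² with one p-orbital electron; the boron has an empty p orbital); the conjugation is uninterrupted.
Counting π electrons: 2 × 2 = 4 from the double-bond units + 0 from the B(mesityl) atom = 4.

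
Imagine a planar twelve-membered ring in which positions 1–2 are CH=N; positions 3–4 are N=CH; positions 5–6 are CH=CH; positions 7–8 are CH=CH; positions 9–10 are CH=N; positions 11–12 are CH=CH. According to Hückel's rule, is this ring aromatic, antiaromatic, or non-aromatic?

Antiaromatic

The p orbitals form a continuous loop: each doubly-bonded ring atom is sp² with one p-orbital electron; the doubly-bonded nitrogens are pyridine-type — their lone pairs lie in the ring plane, leaving one electron in the p orbital. The ring is fully conjugated.
π-electron count: 6 × 2 = 12 from the 6 double-bond units.
12 is a 4n count (n = 3), so the planar conjugated ring is antiaromatic.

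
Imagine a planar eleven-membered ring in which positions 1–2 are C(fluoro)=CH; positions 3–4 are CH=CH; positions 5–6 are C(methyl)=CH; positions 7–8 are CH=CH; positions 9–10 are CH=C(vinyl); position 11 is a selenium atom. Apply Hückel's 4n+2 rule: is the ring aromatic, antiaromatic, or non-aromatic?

Check conjugation: each doubly-bonded ring atom is sp² with one p-orbital electron; the selenium donates one lone pair from its p orbital — every position has a p orbital, so the cyclic π system is continuous.
Adding the contributions, 5 × 2 = 10 from the double-bond units + 2 from the Se atom = 12.
12 is a 4n count (n = 3), so the planar conjugated ring is antiaromatic.

Antiaromatic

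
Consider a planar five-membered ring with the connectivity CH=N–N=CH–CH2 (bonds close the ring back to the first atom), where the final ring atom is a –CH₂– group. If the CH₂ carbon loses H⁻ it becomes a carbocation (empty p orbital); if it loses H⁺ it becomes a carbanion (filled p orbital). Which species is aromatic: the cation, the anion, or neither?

The anion

Both ions have a continuous loop of p orbitals — each ring atom is sp².
Cation: 2 × 2 + 0 = 4 π electrons → 4(1), antiaromatic.
Anion: 2 × 2 + 2 = 6 π electrons → 4(1)+2, aromatic.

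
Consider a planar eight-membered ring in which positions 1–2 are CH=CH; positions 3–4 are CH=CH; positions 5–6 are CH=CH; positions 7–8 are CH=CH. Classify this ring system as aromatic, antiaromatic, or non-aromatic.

Check conjugation: every atom in a ring double bond is sp² and brings one electron to the p orbital — every position has a p orbital, so the cyclic π system is continuous.
π-electron count: 4 × 2 = 8 from the 4 double-bond units.
With 8 = 4·2 π electrons, Hückel's rule classifies the planar ring as antiaromatic.
This is cyclooctatetraene.

Antiaromatic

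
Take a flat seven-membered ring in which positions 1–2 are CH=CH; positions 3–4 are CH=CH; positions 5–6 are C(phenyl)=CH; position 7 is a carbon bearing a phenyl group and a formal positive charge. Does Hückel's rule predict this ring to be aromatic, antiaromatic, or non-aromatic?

Check conjugation: the double-bond atoms are sp², each contributing one p electron; the carbocation has an empty p orbital — every position has a p orbital, so the cyclic π system is continuous.
Counting π electrons: 3 × 2 = 6 from the double-bond units + 0 from the C(phenyl)(+) atom = 6.
That gives a 4n+2 count (6, n = 1).

Aromatic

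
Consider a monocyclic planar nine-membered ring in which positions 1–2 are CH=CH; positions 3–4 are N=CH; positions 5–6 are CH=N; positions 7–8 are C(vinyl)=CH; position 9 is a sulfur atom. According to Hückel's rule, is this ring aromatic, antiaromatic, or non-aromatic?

Aromatic

Check conjugation: every atom in a ring double bond is sp² and brings one electron to the p orbital; each =N– nitrogen is pyridine-type (lone pair in the sp² plane, one electron in the p orbital); the sulfur donates one lone pair from its p orbital — every position has a p orbital, so the cyclic π system is continuous.
Counting π electrons: 4 × 2 = 8 from the double-bond units + 2 from the S atom = 10.
Since 10 = 4·2 + 2, the ring meets the 4n+2 criterion.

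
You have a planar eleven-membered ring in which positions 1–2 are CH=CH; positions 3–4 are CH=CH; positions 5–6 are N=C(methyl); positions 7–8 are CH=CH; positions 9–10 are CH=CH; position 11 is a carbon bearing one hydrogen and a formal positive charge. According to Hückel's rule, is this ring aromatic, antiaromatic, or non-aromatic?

Aromatic

Every ring atom contributes a p orbital perpendicular to the ring (the double-bond atoms are sp², each contributing one p electron; each =N– nitrogen is pyridine-type (lone pair in the sp² plane, one electron in the p orbital); the carbocation has an empty p orbital), so the π system is cyclic and fully conjugated.
Counting π electrons: 5 × 2 = 10 from the double-bond units + 0 from the CH(+) atom = 10.
10 = 4(2) + 2, which satisfies Hückel's 4n+2 rule.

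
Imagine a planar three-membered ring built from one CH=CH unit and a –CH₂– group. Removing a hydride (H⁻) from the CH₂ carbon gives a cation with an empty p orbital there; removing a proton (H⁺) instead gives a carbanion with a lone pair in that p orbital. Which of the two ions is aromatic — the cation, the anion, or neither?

Both ions have a continuous loop of p orbitals — each ring atom is sp².
Cation: 1 × 2 + 0 = 2 π electrons → 4(0)+2, aromatic.
Anion: 1 × 2 + 2 = 4 π electrons → 4(1), antiaromatic.

The cation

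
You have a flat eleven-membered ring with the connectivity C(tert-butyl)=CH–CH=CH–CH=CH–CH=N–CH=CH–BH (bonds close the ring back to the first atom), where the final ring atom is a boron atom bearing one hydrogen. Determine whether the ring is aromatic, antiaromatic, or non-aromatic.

The p orbitals form a continuous loop: each doubly-bonded ring atom is sp² with one p-orbital electron; each sp² =N– keeps its lone pair in-plane and puts one electron into the π system; the boron has an empty p orbital. The ring is fully conjugated.
Adding the contributions, 5 × 2 = 10 from the double-bond units + 0 from the BH atom = 10.
Since 10 = 4·2 + 2, the ring meets the 4n+2 criterion.

Aromatic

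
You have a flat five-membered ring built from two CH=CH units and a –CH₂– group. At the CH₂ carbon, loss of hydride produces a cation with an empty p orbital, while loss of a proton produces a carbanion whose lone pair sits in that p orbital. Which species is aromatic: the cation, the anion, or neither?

In both ions every ring atom is sp² and contributes a p orbital, so both rings are fully conjugated.
Cation: 2 × 2 + 0 = 4 π electrons → 4(1), antiaromatic.
Anion: 2 × 2 + 2 = 6 π electrons → 4(1)+2, aromatic.

The anion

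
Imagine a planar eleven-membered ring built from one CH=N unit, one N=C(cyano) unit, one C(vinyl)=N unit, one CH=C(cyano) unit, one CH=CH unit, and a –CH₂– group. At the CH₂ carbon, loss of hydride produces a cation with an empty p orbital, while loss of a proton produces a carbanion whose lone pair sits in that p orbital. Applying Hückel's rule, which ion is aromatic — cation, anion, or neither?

The cation

Both ions have a continuous loop of p orbitals — each ring atom is sp².
Cation: 5 × 2 + 0 = 10 π electrons → 4(2)+2, aromatic.
Anion: 5 × 2 + 2 = 12 π electrons → 4(3), antiaromatic.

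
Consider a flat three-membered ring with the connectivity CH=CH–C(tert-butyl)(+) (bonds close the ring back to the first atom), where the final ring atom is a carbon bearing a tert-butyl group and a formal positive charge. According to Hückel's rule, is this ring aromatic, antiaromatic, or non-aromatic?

Every ring atom contributes a p orbital perpendicular to the ring (every atom in a ring double bond is sp² and brings one electron to the p orbital; the carbocation has an empty p orbital), so the π system is cyclic and fully conjugated.
Tallying contributions gives 1 × 2 = 2 from the double-bond unit + 0 from the C(tert-butyl)(+) atom = 2.
With 2 π electrons (n = 0), the Hückel 4n+2 condition holds.

Aromatic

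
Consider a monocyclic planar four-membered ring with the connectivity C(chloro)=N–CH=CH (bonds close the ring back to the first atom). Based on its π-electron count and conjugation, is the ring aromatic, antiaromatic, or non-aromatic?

Every ring atom contributes a p orbital perpendicular to the ring (the double-bond atoms are sp², each contributing one p electron; each sp² =N– keeps its lone pair in-plane and puts one electron into the π system), so the π system is cyclic and fully conjugated.
π-electron count: 2 × 2 = 4 from the 2 double-bond units.
4 = 4(1); a planar, fully conjugated 4n system is antiaromatic.

Antiaromatic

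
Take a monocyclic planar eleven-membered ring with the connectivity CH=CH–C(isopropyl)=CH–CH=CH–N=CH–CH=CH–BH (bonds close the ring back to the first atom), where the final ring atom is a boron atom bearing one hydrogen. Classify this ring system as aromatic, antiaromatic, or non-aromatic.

Every ring atom contributes a p orbital perpendicular to the ring (every atom in a ring double bond is sp² and brings one electron to the p orbital; the doubly-bonded nitrogens are pyridine-type — their lone pairs lie in the ring plane, leaving one electron in the p orbital; the boron has an empty p orbital), so the π system is cyclic and fully conjugated.
Tallying contributions gives 5 × 2 = 10 from the double-bond units + 0 from the BH atom = 10.
That gives a 4n+2 count (10, n = 2).

Aromatic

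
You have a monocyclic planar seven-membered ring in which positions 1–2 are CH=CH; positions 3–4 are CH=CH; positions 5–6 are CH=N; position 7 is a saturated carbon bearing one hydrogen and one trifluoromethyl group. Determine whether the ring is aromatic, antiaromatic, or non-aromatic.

Because that saturated carbon is sp³ and has no p orbital in the ring π system at the CH(trifluoromethyl) position, the π system cannot extend all the way around the ring.
Without a continuous loop of overlapping p orbitals the Hückel electron count never comes into play.

Non-aromatic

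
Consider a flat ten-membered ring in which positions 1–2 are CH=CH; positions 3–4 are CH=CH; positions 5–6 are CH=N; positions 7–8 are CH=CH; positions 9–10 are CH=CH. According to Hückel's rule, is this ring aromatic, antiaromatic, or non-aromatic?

Aromatic

The p orbitals form a continuous loop: every atom in a ring double bond is sp² and brings one electron to the p orbital; the doubly-bonded nitrogens are pyridine-type — their lone pairs lie in the ring plane, leaving one electron in the p orbital. The ring is fully conjugated.
Counting π electrons: 5 × 2 = 10 from the 5 double-bond units.
10 = 4(2) + 2, which satisfies Hückel's 4n+2 rule.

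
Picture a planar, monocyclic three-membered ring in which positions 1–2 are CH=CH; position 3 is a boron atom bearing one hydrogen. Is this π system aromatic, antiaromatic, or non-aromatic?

The p orbitals form a continuous loop: every atom in a ring double bond is sp² and brings one electron to the p orbital; the boron has an empty p orbital. The ring is fully conjugated.
π-electron count: 1 × 2 = 2 from the double-bond unit + 0 from the BH atom = 2.
With 2 π electrons (n = 0), the Hückel 4n+2 condition holds.

Aromatic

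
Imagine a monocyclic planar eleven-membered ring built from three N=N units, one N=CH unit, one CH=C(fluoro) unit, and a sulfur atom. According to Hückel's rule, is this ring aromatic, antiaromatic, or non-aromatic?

Antiaromatic

Every ring atom contributes a p orbital perpendicular to the ring (every atom in a ring double bond is sp² and brings one electron to the p orbital; the doubly-bonded nitrogens are pyridine-type — their lone pairs lie in the ring plane, leaving one electron in the p orbital; the sulfur donates one lone pair from its p orbital), so the π system is cyclic and fully conjugated.
Tallying contributions gives 5 × 2 = 10 from the double-bond units + 2 from the S atom = 12.
With 12 = 4·3 π electrons, Hückel's rule classifies the planar ring as antiaromatic.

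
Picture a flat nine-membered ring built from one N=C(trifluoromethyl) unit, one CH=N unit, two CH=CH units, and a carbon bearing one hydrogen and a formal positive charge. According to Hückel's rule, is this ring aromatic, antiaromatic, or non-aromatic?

Check conjugation: each doubly-bonded ring atom is sp² with one p-orbital electron; each =N– nitrogen is pyridine-type (lone pair in the sp² plane, one electron in the p orbital); the carbocation has an empty p orbital — every position has a p orbital, so the cyclic π system is continuous.
Adding the contributions, 4 × 2 = 8 from the double-bond units + 0 from the CH(+) atom = 8.
With 8 = 4·2 π electrons, Hückel's rule classifies the planar ring as antiaromatic.

Antiaromatic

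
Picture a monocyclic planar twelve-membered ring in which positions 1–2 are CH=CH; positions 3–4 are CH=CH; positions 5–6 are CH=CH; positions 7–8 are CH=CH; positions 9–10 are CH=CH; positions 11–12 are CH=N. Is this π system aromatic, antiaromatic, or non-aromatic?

Antiaromatic

The p orbitals form a continuous loop: each doubly-bonded ring atom is sp² with one p-orbital electron; the doubly-bonded nitrogens are pyridine-type — their lone pairs lie in the ring plane, leaving one electron in the p orbital. The ring is fully conjugated.
Counting π electrons: 6 × 2 = 12 from the 6 double-bond units.
A 4n π count (12, n = 3) in a planar conjugated ring means antiaromatic.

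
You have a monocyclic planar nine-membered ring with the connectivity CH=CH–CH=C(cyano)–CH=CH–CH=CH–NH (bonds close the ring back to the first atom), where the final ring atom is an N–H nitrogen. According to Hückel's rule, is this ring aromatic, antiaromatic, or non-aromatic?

The p orbitals form a continuous loop: each doubly-bonded ring atom is sp² with one p-orbital electron; the pyrrole-type nitrogen donates its lone pair from the p orbital. The ring is fully conjugated.
Tallying contributions gives 4 × 2 = 8 from the double-bond units + 2 from the NH atom = 10.
10 = 4(2) + 2, which satisfies Hückel's 4n+2 rule.

Aromatic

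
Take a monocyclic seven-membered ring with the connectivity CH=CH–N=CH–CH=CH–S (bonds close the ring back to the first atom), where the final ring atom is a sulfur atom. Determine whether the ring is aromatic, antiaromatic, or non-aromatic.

Antiaromatic

Check conjugation: every atom in a ring double bond is sp² and brings one electron to the p orbital; each =N– nitrogen is pyridine-type (lone pair in the sp² plane, one electron in the p orbital); the sulfur donates one lone pair from its p orbital — every position has a p orbital, so the cyclic π system is continuous.
Counting π electrons: 3 × 2 = 6 from the double-bond units + 2 from the S atom = 8.
8 is a 4n count (n = 2), so the planar conjugated ring is antiaromatic.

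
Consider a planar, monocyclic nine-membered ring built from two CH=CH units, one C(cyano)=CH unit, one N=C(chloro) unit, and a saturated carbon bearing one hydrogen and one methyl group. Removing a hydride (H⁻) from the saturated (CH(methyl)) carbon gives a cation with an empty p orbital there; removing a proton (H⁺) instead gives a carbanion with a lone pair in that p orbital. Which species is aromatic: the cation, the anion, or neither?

In either ion the ring is fully conjugated: every atom, including the new sp² carbon, supplies a p orbital.
Cation: 4 × 2 + 0 = 8 π electrons → 4(2), antiaromatic.
Anion: 4 × 2 + 2 = 10 π electrons → 4(2)+2, aromatic.

The anion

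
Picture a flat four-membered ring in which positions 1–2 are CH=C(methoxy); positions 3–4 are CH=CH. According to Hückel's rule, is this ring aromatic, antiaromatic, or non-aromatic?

All ring atoms are sp² and supply a p orbital to the ring (the double-bond atoms are sp², each contributing one p electron); the conjugation is uninterrupted.
Tallying contributions gives 2 × 2 = 4 from the 2 double-bond units.
A 4n π count (4, n = 1) in a planar conjugated ring means antiaromatic.

Antiaromatic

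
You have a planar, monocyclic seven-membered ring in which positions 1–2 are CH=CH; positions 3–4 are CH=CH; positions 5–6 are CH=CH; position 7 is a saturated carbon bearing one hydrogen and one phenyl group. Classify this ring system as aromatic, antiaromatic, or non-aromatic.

Non-aromatic

At the CH(phenyl) position, that saturated carbon is sp³ and has no p orbital in the ring π system; the ring's p-orbital overlap is broken there.
Broken conjugation rules out both aromaticity and antiaromaticity.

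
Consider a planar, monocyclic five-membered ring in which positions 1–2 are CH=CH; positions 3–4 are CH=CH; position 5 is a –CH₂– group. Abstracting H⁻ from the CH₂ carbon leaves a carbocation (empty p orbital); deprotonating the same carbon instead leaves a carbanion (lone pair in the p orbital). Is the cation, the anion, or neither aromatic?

Both ions have a continuous loop of p orbitals — each ring atom is sp².
Cation: 2 × 2 + 0 = 4 π electrons → 4(1), antiaromatic.
Anion: 2 × 2 + 2 = 6 π electrons → 4(1)+2, aromatic.

The anion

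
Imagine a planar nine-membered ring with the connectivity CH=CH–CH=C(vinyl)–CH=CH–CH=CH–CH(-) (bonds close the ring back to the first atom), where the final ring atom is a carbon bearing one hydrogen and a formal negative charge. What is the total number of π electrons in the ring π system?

10

The p orbitals form a continuous loop: each doubly-bonded ring atom is sp² with one p-orbital electron; the carbanion's lone pair occupies the p orbital. The ring is fully conjugated.
Counting π electrons: 4 × 2 = 8 from the double-bond units + 2 from the CH(-) atom = 10.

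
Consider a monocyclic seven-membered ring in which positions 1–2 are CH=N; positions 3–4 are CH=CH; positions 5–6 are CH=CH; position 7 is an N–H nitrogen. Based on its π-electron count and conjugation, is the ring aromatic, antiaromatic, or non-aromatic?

All ring atoms are sp² and supply a p orbital to the ring (the double-bond atoms are sp², each contributing one p electron; each =N– nitrogen is pyridine-type (lone pair in the sp² plane, one electron in the p orbital); the pyrrole-type nitrogen donates its lone pair from the p orbital); the conjugation is uninterrupted.
Counting π electrons: 3 × 2 = 6 from the double-bond units + 2 from the NH atom = 8.
A 4n π count (8, n = 2) in a planar conjugated ring means antiaromatic.

Antiaromatic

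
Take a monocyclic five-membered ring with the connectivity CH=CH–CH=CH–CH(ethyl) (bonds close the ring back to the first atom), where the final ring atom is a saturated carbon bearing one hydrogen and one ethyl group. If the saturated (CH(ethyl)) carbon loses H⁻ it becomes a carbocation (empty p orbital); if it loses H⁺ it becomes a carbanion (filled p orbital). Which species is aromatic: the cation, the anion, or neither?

In both ions every ring atom is sp² and contributes a p orbital, so both rings are fully conjugated.
Cation: 2 × 2 + 0 = 4 π electrons → 4(1), antiaromatic.
Anion: 2 × 2 + 2 = 6 π electrons → 4(1)+2, aromatic.

The anion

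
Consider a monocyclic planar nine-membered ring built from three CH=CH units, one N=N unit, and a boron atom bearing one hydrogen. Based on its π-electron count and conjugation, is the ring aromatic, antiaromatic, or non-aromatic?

Antiaromatic

Check conjugation: the double-bond atoms are sp², each contributing one p electron; each sp² =N– keeps its lone pair in-plane and puts one electron into the π system; the boron has an empty p orbital — every position has a p orbital, so the cyclic π system is continuous.
π-electron count: 4 × 2 = 8 from the double-bond units + 0 from the BH atom = 8.
With 8 = 4·2 π electrons, Hückel's rule classifies the planar ring as antiaromatic.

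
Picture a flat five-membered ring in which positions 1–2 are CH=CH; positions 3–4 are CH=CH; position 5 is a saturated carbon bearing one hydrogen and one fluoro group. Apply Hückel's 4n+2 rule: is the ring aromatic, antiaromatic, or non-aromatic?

Non-aromatic

The CH(fluoro) position has four σ bonds — that saturated carbon is sp³ and has no p orbital in the ring π system — so the cyclic conjugation is interrupted.
Without a continuous loop of overlapping p orbitals the Hückel electron count never comes into play.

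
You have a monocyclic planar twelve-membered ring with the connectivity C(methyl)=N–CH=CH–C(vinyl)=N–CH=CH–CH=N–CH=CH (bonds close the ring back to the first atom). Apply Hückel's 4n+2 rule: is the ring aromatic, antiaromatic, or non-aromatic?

Antiaromatic

Every ring atom contributes a p orbital perpendicular to the ring (the double-bond atoms are sp², each contributing one p electron; each =N– nitrogen is pyridine-type (lone pair in the sp² plane, one electron in the p orbital)), so the π system is cyclic and fully conjugated.
π-electron count: 6 × 2 = 12 from the 6 double-bond units.
With 12 = 4·3 π electrons, Hückel's rule classifies the planar ring as antiaromatic.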